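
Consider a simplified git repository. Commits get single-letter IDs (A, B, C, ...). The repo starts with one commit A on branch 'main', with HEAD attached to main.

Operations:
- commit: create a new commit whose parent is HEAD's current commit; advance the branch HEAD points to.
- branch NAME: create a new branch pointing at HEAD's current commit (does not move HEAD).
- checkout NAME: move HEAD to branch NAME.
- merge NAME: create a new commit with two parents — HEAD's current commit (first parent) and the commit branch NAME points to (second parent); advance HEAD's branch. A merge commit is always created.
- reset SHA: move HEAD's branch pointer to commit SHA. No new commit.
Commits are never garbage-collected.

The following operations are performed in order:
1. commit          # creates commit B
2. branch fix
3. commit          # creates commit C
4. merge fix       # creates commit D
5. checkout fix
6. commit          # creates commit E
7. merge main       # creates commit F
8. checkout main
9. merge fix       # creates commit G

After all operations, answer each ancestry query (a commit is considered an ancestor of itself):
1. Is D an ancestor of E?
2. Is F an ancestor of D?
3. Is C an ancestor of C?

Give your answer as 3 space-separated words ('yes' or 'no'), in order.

After op 1 (commit): HEAD=main@B [main=B]
After op 2 (branch): HEAD=main@B [fix=B main=B]
After op 3 (commit): HEAD=main@C [fix=B main=C]
After op 4 (merge): HEAD=main@D [fix=B main=D]
After op 5 (checkout): HEAD=fix@B [fix=B main=D]
After op 6 (commit): HEAD=fix@E [fix=E main=D]
After op 7 (merge): HEAD=fix@F [fix=F main=D]
After op 8 (checkout): HEAD=main@D [fix=F main=D]
After op 9 (merge): HEAD=main@G [fix=F main=G]
ancestors(E) = {A,B,E}; D in? no
ancestors(D) = {A,B,C,D}; F in? no
ancestors(C) = {A,B,C}; C in? yes

Answer: no no yes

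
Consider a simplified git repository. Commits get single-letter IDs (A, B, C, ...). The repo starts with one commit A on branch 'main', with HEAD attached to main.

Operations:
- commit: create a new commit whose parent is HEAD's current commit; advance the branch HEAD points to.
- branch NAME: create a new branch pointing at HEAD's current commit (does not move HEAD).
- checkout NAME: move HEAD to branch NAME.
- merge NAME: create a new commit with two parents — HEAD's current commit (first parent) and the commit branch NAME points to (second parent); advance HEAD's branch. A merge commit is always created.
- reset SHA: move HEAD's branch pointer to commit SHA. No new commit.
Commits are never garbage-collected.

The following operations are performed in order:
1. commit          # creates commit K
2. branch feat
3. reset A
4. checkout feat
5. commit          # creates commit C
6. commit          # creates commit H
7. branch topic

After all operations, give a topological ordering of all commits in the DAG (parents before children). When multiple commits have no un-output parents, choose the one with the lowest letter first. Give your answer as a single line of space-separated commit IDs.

After op 1 (commit): HEAD=main@K [main=K]
After op 2 (branch): HEAD=main@K [feat=K main=K]
After op 3 (reset): HEAD=main@A [feat=K main=A]
After op 4 (checkout): HEAD=feat@K [feat=K main=A]
After op 5 (commit): HEAD=feat@C [feat=C main=A]
After op 6 (commit): HEAD=feat@H [feat=H main=A]
After op 7 (branch): HEAD=feat@H [feat=H main=A topic=H]
commit A: parents=[]
commit C: parents=['K']
commit H: parents=['C']
commit K: parents=['A']

Answer: A K C H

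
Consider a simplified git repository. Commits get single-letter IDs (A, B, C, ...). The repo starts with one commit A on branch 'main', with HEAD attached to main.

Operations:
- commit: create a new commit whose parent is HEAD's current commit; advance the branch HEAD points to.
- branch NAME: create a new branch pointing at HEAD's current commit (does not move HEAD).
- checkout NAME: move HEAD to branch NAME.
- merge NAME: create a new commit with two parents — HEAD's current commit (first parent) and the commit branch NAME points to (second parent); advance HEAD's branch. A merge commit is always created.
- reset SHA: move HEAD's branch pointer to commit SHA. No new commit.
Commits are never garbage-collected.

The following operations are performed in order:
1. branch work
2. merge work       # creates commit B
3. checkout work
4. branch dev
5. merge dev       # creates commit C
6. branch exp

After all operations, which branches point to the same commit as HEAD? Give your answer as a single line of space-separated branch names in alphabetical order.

Answer: exp work

Derivation:
After op 1 (branch): HEAD=main@A [main=A work=A]
After op 2 (merge): HEAD=main@B [main=B work=A]
After op 3 (checkout): HEAD=work@A [main=B work=A]
After op 4 (branch): HEAD=work@A [dev=A main=B work=A]
After op 5 (merge): HEAD=work@C [dev=A main=B work=C]
After op 6 (branch): HEAD=work@C [dev=A exp=C main=B work=C]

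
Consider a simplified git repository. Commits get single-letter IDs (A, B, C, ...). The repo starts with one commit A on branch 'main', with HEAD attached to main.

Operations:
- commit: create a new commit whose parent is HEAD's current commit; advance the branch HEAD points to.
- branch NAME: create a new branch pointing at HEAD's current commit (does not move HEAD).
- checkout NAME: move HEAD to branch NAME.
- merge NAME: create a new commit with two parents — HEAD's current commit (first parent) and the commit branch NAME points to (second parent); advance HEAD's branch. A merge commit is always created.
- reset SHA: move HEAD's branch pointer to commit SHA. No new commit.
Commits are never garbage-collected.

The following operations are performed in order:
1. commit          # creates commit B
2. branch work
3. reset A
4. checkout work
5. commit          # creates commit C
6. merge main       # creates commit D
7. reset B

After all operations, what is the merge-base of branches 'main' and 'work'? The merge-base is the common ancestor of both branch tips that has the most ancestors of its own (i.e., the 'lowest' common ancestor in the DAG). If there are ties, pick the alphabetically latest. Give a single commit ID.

After op 1 (commit): HEAD=main@B [main=B]
After op 2 (branch): HEAD=main@B [main=B work=B]
After op 3 (reset): HEAD=main@A [main=A work=B]
After op 4 (checkout): HEAD=work@B [main=A work=B]
After op 5 (commit): HEAD=work@C [main=A work=C]
After op 6 (merge): HEAD=work@D [main=A work=D]
After op 7 (reset): HEAD=work@B [main=A work=B]
ancestors(main=A): ['A']
ancestors(work=B): ['A', 'B']
common: ['A']

Answer: A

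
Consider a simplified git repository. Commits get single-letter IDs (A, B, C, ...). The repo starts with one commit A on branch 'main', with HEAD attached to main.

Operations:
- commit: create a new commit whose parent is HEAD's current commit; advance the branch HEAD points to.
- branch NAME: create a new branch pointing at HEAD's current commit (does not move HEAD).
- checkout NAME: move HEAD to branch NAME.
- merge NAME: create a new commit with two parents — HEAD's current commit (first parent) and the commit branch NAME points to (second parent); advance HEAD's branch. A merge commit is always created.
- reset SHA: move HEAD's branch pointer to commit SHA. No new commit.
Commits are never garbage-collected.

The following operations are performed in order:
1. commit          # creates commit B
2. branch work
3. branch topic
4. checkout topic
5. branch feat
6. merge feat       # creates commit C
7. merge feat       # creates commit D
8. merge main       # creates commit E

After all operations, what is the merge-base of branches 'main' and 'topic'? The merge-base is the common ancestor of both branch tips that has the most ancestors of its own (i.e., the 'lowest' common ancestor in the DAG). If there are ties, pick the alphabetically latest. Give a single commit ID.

Answer: B

Derivation:
After op 1 (commit): HEAD=main@B [main=B]
After op 2 (branch): HEAD=main@B [main=B work=B]
After op 3 (branch): HEAD=main@B [main=B topic=B work=B]
After op 4 (checkout): HEAD=topic@B [main=B topic=B work=B]
After op 5 (branch): HEAD=topic@B [feat=B main=B topic=B work=B]
After op 6 (merge): HEAD=topic@C [feat=B main=B topic=C work=B]
After op 7 (merge): HEAD=topic@D [feat=B main=B topic=D work=B]
After op 8 (merge): HEAD=topic@E [feat=B main=B topic=E work=B]
ancestors(main=B): ['A', 'B']
ancestors(topic=E): ['A', 'B', 'C', 'D', 'E']
common: ['A', 'B']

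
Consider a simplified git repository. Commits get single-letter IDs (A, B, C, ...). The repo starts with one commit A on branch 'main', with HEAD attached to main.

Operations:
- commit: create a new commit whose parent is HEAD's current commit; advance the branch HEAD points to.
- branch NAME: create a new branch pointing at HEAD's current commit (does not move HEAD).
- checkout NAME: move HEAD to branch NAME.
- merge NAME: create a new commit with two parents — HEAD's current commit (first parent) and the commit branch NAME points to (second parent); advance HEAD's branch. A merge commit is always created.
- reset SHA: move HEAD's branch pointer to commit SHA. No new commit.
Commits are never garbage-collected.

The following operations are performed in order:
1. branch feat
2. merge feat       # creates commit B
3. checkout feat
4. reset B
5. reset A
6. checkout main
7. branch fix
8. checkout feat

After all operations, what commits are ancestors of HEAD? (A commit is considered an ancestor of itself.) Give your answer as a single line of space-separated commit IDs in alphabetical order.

After op 1 (branch): HEAD=main@A [feat=A main=A]
After op 2 (merge): HEAD=main@B [feat=A main=B]
After op 3 (checkout): HEAD=feat@A [feat=A main=B]
After op 4 (reset): HEAD=feat@B [feat=B main=B]
After op 5 (reset): HEAD=feat@A [feat=A main=B]
After op 6 (checkout): HEAD=main@B [feat=A main=B]
After op 7 (branch): HEAD=main@B [feat=A fix=B main=B]
After op 8 (checkout): HEAD=feat@A [feat=A fix=B main=B]

Answer: A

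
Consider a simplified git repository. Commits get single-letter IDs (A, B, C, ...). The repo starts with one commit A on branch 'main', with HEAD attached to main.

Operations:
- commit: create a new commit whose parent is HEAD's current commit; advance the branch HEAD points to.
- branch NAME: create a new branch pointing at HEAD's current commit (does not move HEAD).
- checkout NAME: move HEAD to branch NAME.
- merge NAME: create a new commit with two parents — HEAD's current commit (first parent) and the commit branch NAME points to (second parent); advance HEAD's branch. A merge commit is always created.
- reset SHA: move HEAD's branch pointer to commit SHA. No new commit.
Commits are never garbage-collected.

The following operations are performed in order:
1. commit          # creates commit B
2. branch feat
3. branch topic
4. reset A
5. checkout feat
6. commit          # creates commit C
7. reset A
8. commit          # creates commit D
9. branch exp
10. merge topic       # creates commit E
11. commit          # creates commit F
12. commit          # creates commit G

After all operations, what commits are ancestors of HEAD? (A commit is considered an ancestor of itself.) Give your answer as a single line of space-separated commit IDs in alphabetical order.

Answer: A B D E F G

Derivation:
After op 1 (commit): HEAD=main@B [main=B]
After op 2 (branch): HEAD=main@B [feat=B main=B]
After op 3 (branch): HEAD=main@B [feat=B main=B topic=B]
After op 4 (reset): HEAD=main@A [feat=B main=A topic=B]
After op 5 (checkout): HEAD=feat@B [feat=B main=A topic=B]
After op 6 (commit): HEAD=feat@C [feat=C main=A topic=B]
After op 7 (reset): HEAD=feat@A [feat=A main=A topic=B]
After op 8 (commit): HEAD=feat@D [feat=D main=A topic=B]
After op 9 (branch): HEAD=feat@D [exp=D feat=D main=A topic=B]
After op 10 (merge): HEAD=feat@E [exp=D feat=E main=A topic=B]
After op 11 (commit): HEAD=feat@F [exp=D feat=F main=A topic=B]
After op 12 (commit): HEAD=feat@G [exp=D feat=G main=A topic=B]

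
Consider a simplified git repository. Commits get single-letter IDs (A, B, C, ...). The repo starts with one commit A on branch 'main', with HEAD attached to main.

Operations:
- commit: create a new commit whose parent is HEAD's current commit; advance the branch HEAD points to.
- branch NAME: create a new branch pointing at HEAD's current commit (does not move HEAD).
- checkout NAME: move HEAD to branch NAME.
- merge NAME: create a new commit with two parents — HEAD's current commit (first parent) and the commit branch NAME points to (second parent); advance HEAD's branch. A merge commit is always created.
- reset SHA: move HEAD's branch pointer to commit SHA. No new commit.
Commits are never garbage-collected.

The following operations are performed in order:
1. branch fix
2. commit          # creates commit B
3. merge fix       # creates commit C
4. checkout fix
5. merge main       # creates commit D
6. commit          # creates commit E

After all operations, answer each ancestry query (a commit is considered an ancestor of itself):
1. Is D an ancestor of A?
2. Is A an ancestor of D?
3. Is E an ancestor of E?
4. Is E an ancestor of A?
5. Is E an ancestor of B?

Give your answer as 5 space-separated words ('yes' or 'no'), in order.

After op 1 (branch): HEAD=main@A [fix=A main=A]
After op 2 (commit): HEAD=main@B [fix=A main=B]
After op 3 (merge): HEAD=main@C [fix=A main=C]
After op 4 (checkout): HEAD=fix@A [fix=A main=C]
After op 5 (merge): HEAD=fix@D [fix=D main=C]
After op 6 (commit): HEAD=fix@E [fix=E main=C]
ancestors(A) = {A}; D in? no
ancestors(D) = {A,B,C,D}; A in? yes
ancestors(E) = {A,B,C,D,E}; E in? yes
ancestors(A) = {A}; E in? no
ancestors(B) = {A,B}; E in? no

Answer: no yes yes no no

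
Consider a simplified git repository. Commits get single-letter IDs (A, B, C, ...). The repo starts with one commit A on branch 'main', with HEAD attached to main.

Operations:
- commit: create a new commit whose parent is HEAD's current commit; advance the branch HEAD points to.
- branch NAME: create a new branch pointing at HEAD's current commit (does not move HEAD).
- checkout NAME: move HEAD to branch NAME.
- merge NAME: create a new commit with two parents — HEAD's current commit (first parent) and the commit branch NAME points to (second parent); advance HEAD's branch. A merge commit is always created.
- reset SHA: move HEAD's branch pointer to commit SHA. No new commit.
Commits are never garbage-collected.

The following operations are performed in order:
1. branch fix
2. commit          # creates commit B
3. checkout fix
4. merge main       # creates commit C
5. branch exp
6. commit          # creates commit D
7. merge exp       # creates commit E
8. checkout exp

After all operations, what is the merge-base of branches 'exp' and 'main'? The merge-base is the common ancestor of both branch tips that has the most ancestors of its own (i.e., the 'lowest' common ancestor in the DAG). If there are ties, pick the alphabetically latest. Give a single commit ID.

Answer: B

Derivation:
After op 1 (branch): HEAD=main@A [fix=A main=A]
After op 2 (commit): HEAD=main@B [fix=A main=B]
After op 3 (checkout): HEAD=fix@A [fix=A main=B]
After op 4 (merge): HEAD=fix@C [fix=C main=B]
After op 5 (branch): HEAD=fix@C [exp=C fix=C main=B]
After op 6 (commit): HEAD=fix@D [exp=C fix=D main=B]
After op 7 (merge): HEAD=fix@E [exp=C fix=E main=B]
After op 8 (checkout): HEAD=exp@C [exp=C fix=E main=B]
ancestors(exp=C): ['A', 'B', 'C']
ancestors(main=B): ['A', 'B']
common: ['A', 'B']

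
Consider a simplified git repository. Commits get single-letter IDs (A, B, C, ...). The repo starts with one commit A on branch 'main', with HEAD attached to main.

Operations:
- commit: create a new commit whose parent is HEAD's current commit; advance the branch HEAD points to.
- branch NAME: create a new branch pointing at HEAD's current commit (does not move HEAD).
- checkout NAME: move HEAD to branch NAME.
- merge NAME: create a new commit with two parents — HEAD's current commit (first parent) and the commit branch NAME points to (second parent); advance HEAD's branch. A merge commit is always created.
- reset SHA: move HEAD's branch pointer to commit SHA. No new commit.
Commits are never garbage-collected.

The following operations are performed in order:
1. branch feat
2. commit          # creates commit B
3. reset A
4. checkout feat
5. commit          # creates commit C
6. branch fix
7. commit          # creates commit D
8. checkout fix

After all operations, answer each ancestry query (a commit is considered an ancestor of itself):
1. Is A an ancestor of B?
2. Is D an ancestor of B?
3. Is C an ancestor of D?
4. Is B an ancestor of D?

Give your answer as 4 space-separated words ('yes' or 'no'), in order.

Answer: yes no yes no

Derivation:
After op 1 (branch): HEAD=main@A [feat=A main=A]
After op 2 (commit): HEAD=main@B [feat=A main=B]
After op 3 (reset): HEAD=main@A [feat=A main=A]
After op 4 (checkout): HEAD=feat@A [feat=A main=A]
After op 5 (commit): HEAD=feat@C [feat=C main=A]
After op 6 (branch): HEAD=feat@C [feat=C fix=C main=A]
After op 7 (commit): HEAD=feat@D [feat=D fix=C main=A]
After op 8 (checkout): HEAD=fix@C [feat=D fix=C main=A]
ancestors(B) = {A,B}; A in? yes
ancestors(B) = {A,B}; D in? no
ancestors(D) = {A,C,D}; C in? yes
ancestors(D) = {A,C,D}; B in? no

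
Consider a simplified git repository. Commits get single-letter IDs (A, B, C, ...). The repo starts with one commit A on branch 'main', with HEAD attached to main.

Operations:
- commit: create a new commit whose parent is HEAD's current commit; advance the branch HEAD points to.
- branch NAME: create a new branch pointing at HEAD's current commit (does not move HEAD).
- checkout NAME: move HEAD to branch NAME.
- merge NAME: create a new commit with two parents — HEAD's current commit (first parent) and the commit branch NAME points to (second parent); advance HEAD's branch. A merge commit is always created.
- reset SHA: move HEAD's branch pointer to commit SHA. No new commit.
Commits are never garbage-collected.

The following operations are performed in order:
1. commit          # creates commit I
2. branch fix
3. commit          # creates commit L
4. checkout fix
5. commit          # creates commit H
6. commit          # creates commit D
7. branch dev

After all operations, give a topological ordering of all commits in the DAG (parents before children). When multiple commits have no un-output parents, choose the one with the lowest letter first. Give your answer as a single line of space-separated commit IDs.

Answer: A I H D L

Derivation:
After op 1 (commit): HEAD=main@I [main=I]
After op 2 (branch): HEAD=main@I [fix=I main=I]
After op 3 (commit): HEAD=main@L [fix=I main=L]
After op 4 (checkout): HEAD=fix@I [fix=I main=L]
After op 5 (commit): HEAD=fix@H [fix=H main=L]
After op 6 (commit): HEAD=fix@D [fix=D main=L]
After op 7 (branch): HEAD=fix@D [dev=D fix=D main=L]
commit A: parents=[]
commit D: parents=['H']
commit H: parents=['I']
commit I: parents=['A']
commit L: parents=['I']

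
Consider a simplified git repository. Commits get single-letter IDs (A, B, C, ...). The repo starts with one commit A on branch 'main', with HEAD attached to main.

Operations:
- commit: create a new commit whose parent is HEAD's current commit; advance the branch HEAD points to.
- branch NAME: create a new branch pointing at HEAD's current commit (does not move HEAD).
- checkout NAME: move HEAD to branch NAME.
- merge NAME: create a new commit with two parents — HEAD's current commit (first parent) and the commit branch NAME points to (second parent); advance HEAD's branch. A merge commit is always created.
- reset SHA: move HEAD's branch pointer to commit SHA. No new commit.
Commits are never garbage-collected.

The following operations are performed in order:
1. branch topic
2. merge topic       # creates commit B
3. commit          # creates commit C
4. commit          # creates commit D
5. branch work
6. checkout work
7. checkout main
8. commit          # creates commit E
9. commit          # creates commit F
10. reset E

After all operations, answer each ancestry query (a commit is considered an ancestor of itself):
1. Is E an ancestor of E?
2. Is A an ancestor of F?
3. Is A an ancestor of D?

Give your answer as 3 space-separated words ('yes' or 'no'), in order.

After op 1 (branch): HEAD=main@A [main=A topic=A]
After op 2 (merge): HEAD=main@B [main=B topic=A]
After op 3 (commit): HEAD=main@C [main=C topic=A]
After op 4 (commit): HEAD=main@D [main=D topic=A]
After op 5 (branch): HEAD=main@D [main=D topic=A work=D]
After op 6 (checkout): HEAD=work@D [main=D topic=A work=D]
After op 7 (checkout): HEAD=main@D [main=D topic=A work=D]
After op 8 (commit): HEAD=main@E [main=E topic=A work=D]
After op 9 (commit): HEAD=main@F [main=F topic=A work=D]
After op 10 (reset): HEAD=main@E [main=E topic=A work=D]
ancestors(E) = {A,B,C,D,E}; E in? yes
ancestors(F) = {A,B,C,D,E,F}; A in? yes
ancestors(D) = {A,B,C,D}; A in? yes

Answer: yes yes yes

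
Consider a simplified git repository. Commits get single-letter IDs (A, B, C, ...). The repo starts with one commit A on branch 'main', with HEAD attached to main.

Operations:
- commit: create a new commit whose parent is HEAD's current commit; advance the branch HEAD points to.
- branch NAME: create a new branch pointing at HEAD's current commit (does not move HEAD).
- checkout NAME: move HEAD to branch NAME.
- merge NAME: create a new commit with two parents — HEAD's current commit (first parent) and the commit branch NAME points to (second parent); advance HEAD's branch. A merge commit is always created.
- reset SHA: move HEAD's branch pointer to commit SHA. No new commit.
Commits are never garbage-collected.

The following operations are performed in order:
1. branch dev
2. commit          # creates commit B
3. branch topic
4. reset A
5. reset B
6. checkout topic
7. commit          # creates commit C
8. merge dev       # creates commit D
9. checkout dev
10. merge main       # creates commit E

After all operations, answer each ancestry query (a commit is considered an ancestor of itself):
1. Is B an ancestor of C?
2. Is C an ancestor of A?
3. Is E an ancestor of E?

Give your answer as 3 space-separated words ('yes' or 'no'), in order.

Answer: yes no yes

Derivation:
After op 1 (branch): HEAD=main@A [dev=A main=A]
After op 2 (commit): HEAD=main@B [dev=A main=B]
After op 3 (branch): HEAD=main@B [dev=A main=B topic=B]
After op 4 (reset): HEAD=main@A [dev=A main=A topic=B]
After op 5 (reset): HEAD=main@B [dev=A main=B topic=B]
After op 6 (checkout): HEAD=topic@B [dev=A main=B topic=B]
After op 7 (commit): HEAD=topic@C [dev=A main=B topic=C]
After op 8 (merge): HEAD=topic@D [dev=A main=B topic=D]
After op 9 (checkout): HEAD=dev@A [dev=A main=B topic=D]
After op 10 (merge): HEAD=dev@E [dev=E main=B topic=D]
ancestors(C) = {A,B,C}; B in? yes
ancestors(A) = {A}; C in? no
ancestors(E) = {A,B,E}; E in? yes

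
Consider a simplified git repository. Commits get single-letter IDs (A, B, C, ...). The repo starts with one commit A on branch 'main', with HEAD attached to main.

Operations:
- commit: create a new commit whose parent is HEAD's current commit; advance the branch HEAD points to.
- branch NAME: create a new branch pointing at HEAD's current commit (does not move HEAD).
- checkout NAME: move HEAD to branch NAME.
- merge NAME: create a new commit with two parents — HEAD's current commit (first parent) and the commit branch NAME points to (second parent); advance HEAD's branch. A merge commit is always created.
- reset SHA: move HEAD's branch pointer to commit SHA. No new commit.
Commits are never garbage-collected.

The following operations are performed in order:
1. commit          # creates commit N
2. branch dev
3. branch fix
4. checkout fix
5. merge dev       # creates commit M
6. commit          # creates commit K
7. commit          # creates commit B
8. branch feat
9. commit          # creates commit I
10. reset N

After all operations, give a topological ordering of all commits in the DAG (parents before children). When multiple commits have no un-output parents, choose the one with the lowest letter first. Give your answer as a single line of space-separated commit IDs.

After op 1 (commit): HEAD=main@N [main=N]
After op 2 (branch): HEAD=main@N [dev=N main=N]
After op 3 (branch): HEAD=main@N [dev=N fix=N main=N]
After op 4 (checkout): HEAD=fix@N [dev=N fix=N main=N]
After op 5 (merge): HEAD=fix@M [dev=N fix=M main=N]
After op 6 (commit): HEAD=fix@K [dev=N fix=K main=N]
After op 7 (commit): HEAD=fix@B [dev=N fix=B main=N]
After op 8 (branch): HEAD=fix@B [dev=N feat=B fix=B main=N]
After op 9 (commit): HEAD=fix@I [dev=N feat=B fix=I main=N]
After op 10 (reset): HEAD=fix@N [dev=N feat=B fix=N main=N]
commit A: parents=[]
commit B: parents=['K']
commit I: parents=['B']
commit K: parents=['M']
commit M: parents=['N', 'N']
commit N: parents=['A']

Answer: A N M K B I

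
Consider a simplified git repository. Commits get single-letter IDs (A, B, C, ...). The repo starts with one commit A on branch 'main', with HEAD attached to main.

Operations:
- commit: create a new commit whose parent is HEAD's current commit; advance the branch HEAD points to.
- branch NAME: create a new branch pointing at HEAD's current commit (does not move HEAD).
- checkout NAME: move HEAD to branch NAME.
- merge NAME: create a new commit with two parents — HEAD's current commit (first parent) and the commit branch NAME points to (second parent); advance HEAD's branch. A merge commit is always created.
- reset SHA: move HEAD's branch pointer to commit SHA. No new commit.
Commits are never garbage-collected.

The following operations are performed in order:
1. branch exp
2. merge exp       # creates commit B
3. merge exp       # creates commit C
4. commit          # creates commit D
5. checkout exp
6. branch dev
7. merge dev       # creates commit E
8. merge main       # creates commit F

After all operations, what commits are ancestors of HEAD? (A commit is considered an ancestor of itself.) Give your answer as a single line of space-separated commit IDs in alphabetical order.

Answer: A B C D E F

Derivation:
After op 1 (branch): HEAD=main@A [exp=A main=A]
After op 2 (merge): HEAD=main@B [exp=A main=B]
After op 3 (merge): HEAD=main@C [exp=A main=C]
After op 4 (commit): HEAD=main@D [exp=A main=D]
After op 5 (checkout): HEAD=exp@A [exp=A main=D]
After op 6 (branch): HEAD=exp@A [dev=A exp=A main=D]
After op 7 (merge): HEAD=exp@E [dev=A exp=E main=D]
After op 8 (merge): HEAD=exp@F [dev=A exp=F main=D]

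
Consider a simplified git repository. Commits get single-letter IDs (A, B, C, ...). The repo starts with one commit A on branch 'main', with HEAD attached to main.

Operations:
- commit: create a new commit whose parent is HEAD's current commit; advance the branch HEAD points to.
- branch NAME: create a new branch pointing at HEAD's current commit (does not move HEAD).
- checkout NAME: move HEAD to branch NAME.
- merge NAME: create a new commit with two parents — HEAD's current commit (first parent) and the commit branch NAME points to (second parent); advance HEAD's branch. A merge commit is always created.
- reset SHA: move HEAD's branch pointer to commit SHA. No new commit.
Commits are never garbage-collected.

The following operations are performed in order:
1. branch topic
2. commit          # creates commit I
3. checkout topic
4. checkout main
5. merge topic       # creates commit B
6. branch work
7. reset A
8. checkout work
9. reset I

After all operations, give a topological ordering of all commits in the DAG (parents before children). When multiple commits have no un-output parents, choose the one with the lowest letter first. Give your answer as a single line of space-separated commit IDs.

After op 1 (branch): HEAD=main@A [main=A topic=A]
After op 2 (commit): HEAD=main@I [main=I topic=A]
After op 3 (checkout): HEAD=topic@A [main=I topic=A]
After op 4 (checkout): HEAD=main@I [main=I topic=A]
After op 5 (merge): HEAD=main@B [main=B topic=A]
After op 6 (branch): HEAD=main@B [main=B topic=A work=B]
After op 7 (reset): HEAD=main@A [main=A topic=A work=B]
After op 8 (checkout): HEAD=work@B [main=A topic=A work=B]
After op 9 (reset): HEAD=work@I [main=A topic=A work=I]
commit A: parents=[]
commit B: parents=['I', 'A']
commit I: parents=['A']

Answer: A I B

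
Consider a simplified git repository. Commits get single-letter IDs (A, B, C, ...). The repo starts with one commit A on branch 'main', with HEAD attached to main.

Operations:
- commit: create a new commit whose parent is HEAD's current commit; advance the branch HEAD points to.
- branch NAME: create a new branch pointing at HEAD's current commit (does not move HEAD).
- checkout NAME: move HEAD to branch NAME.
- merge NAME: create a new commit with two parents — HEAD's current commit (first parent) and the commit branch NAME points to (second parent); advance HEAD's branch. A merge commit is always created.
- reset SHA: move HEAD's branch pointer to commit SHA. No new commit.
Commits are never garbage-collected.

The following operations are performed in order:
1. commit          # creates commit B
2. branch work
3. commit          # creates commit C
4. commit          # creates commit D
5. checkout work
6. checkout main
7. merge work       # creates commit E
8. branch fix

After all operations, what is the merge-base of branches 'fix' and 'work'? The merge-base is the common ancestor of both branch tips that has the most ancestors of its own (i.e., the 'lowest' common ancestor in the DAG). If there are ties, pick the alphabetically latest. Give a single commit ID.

Answer: B

Derivation:
After op 1 (commit): HEAD=main@B [main=B]
After op 2 (branch): HEAD=main@B [main=B work=B]
After op 3 (commit): HEAD=main@C [main=C work=B]
After op 4 (commit): HEAD=main@D [main=D work=B]
After op 5 (checkout): HEAD=work@B [main=D work=B]
After op 6 (checkout): HEAD=main@D [main=D work=B]
After op 7 (merge): HEAD=main@E [main=E work=B]
After op 8 (branch): HEAD=main@E [fix=E main=E work=B]
ancestors(fix=E): ['A', 'B', 'C', 'D', 'E']
ancestors(work=B): ['A', 'B']
common: ['A', 'B']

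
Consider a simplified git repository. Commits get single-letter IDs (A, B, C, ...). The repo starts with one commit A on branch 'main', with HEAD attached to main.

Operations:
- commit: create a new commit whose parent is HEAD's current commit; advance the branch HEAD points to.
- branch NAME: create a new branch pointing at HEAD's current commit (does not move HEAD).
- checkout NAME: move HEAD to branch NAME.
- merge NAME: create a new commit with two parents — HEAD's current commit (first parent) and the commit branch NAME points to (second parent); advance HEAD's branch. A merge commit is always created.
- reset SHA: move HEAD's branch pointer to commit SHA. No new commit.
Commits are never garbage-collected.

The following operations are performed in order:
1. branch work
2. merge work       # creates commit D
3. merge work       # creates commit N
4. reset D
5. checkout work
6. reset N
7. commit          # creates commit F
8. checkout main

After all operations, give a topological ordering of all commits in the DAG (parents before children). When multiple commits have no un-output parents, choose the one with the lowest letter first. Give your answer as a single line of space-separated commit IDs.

Answer: A D N F

Derivation:
After op 1 (branch): HEAD=main@A [main=A work=A]
After op 2 (merge): HEAD=main@D [main=D work=A]
After op 3 (merge): HEAD=main@N [main=N work=A]
After op 4 (reset): HEAD=main@D [main=D work=A]
After op 5 (checkout): HEAD=work@A [main=D work=A]
After op 6 (reset): HEAD=work@N [main=D work=N]
After op 7 (commit): HEAD=work@F [main=D work=F]
After op 8 (checkout): HEAD=main@D [main=D work=F]
commit A: parents=[]
commit D: parents=['A', 'A']
commit F: parents=['N']
commit N: parents=['D', 'A']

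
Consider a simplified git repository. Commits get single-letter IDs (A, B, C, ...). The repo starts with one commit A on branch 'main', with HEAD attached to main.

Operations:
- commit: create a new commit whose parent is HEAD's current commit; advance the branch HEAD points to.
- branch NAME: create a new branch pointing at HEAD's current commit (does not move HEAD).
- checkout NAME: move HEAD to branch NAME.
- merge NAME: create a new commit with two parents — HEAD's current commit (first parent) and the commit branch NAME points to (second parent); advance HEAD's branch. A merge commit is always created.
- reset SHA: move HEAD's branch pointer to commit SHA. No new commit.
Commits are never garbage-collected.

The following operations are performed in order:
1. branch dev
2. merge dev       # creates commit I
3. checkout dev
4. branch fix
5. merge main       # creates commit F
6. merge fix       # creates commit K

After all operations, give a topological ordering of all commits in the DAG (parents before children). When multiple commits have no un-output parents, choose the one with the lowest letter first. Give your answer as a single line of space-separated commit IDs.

Answer: A I F K

Derivation:
After op 1 (branch): HEAD=main@A [dev=A main=A]
After op 2 (merge): HEAD=main@I [dev=A main=I]
After op 3 (checkout): HEAD=dev@A [dev=A main=I]
After op 4 (branch): HEAD=dev@A [dev=A fix=A main=I]
After op 5 (merge): HEAD=dev@F [dev=F fix=A main=I]
After op 6 (merge): HEAD=dev@K [dev=K fix=A main=I]
commit A: parents=[]
commit F: parents=['A', 'I']
commit I: parents=['A', 'A']
commit K: parents=['F', 'A']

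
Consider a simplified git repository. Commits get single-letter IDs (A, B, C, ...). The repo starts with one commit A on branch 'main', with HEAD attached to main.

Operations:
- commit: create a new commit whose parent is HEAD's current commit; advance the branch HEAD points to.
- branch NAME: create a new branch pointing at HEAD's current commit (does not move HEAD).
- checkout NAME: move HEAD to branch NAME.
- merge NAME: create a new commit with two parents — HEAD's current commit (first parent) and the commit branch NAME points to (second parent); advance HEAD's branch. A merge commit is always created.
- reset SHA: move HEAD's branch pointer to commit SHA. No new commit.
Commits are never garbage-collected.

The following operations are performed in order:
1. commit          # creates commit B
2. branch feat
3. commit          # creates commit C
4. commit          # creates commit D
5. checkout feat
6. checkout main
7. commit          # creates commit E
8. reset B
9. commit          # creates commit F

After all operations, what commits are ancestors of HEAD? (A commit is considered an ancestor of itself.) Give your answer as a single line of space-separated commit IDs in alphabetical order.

Answer: A B F

Derivation:
After op 1 (commit): HEAD=main@B [main=B]
After op 2 (branch): HEAD=main@B [feat=B main=B]
After op 3 (commit): HEAD=main@C [feat=B main=C]
After op 4 (commit): HEAD=main@D [feat=B main=D]
After op 5 (checkout): HEAD=feat@B [feat=B main=D]
After op 6 (checkout): HEAD=main@D [feat=B main=D]
After op 7 (commit): HEAD=main@E [feat=B main=E]
After op 8 (reset): HEAD=main@B [feat=B main=B]
After op 9 (commit): HEAD=main@F [feat=B main=F]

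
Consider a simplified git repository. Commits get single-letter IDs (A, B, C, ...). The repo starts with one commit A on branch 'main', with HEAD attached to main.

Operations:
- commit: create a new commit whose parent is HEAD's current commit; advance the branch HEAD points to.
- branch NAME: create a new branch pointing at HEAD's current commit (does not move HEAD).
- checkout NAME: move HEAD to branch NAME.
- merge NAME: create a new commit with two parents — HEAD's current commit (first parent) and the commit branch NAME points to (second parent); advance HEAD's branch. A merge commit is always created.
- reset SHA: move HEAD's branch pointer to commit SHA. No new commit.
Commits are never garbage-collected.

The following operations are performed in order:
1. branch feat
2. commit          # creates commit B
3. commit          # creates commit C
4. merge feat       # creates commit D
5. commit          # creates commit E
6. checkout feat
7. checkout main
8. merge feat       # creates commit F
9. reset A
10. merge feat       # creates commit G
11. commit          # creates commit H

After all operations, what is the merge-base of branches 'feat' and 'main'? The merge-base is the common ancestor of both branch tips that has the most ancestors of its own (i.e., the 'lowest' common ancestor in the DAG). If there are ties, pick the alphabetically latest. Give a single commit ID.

Answer: A

Derivation:
After op 1 (branch): HEAD=main@A [feat=A main=A]
After op 2 (commit): HEAD=main@B [feat=A main=B]
After op 3 (commit): HEAD=main@C [feat=A main=C]
After op 4 (merge): HEAD=main@D [feat=A main=D]
After op 5 (commit): HEAD=main@E [feat=A main=E]
After op 6 (checkout): HEAD=feat@A [feat=A main=E]
After op 7 (checkout): HEAD=main@E [feat=A main=E]
After op 8 (merge): HEAD=main@F [feat=A main=F]
After op 9 (reset): HEAD=main@A [feat=A main=A]
After op 10 (merge): HEAD=main@G [feat=A main=G]
After op 11 (commit): HEAD=main@H [feat=A main=H]
ancestors(feat=A): ['A']
ancestors(main=H): ['A', 'G', 'H']
common: ['A']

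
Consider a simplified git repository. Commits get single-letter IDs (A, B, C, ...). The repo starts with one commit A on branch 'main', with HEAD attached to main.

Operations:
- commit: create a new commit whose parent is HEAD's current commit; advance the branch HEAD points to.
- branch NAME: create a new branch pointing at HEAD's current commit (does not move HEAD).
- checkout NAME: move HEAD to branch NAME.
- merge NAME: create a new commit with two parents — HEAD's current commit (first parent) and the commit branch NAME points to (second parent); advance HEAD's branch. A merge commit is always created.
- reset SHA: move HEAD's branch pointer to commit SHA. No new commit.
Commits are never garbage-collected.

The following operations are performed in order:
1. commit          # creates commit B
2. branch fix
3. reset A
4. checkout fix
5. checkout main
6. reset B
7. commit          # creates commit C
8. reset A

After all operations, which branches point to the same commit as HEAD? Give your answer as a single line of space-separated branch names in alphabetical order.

Answer: main

Derivation:
After op 1 (commit): HEAD=main@B [main=B]
After op 2 (branch): HEAD=main@B [fix=B main=B]
After op 3 (reset): HEAD=main@A [fix=B main=A]
After op 4 (checkout): HEAD=fix@B [fix=B main=A]
After op 5 (checkout): HEAD=main@A [fix=B main=A]
After op 6 (reset): HEAD=main@B [fix=B main=B]
After op 7 (commit): HEAD=main@C [fix=B main=C]
After op 8 (reset): HEAD=main@A [fix=B main=A]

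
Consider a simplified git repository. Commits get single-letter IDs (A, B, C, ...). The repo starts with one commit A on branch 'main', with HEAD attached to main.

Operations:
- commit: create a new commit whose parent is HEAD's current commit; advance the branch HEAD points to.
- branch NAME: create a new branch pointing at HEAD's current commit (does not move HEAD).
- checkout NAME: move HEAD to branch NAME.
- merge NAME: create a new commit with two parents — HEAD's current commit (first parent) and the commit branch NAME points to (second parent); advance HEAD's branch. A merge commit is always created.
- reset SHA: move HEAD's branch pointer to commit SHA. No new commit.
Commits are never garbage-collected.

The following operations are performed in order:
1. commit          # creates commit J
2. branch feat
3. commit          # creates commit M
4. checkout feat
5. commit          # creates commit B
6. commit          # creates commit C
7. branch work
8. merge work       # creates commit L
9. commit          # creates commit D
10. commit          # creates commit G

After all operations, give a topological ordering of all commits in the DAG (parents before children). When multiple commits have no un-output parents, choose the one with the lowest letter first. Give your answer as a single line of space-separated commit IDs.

Answer: A J B C L D G M

Derivation:
After op 1 (commit): HEAD=main@J [main=J]
After op 2 (branch): HEAD=main@J [feat=J main=J]
After op 3 (commit): HEAD=main@M [feat=J main=M]
After op 4 (checkout): HEAD=feat@J [feat=J main=M]
After op 5 (commit): HEAD=feat@B [feat=B main=M]
After op 6 (commit): HEAD=feat@C [feat=C main=M]
After op 7 (branch): HEAD=feat@C [feat=C main=M work=C]
After op 8 (merge): HEAD=feat@L [feat=L main=M work=C]
After op 9 (commit): HEAD=feat@D [feat=D main=M work=C]
After op 10 (commit): HEAD=feat@G [feat=G main=M work=C]
commit A: parents=[]
commit B: parents=['J']
commit C: parents=['B']
commit D: parents=['L']
commit G: parents=['D']
commit J: parents=['A']
commit L: parents=['C', 'C']
commit M: parents=['J']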